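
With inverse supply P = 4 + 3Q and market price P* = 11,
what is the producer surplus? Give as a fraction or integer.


Minimum supply price (at Q=0): P_min = 4
Quantity supplied at P* = 11:
Q* = (11 - 4)/3 = 7/3
PS = (1/2) * Q* * (P* - P_min)
PS = (1/2) * 7/3 * (11 - 4)
PS = (1/2) * 7/3 * 7 = 49/6

49/6


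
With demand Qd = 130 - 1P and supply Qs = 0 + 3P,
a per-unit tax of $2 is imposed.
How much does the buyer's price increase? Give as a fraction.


With a per-unit tax, the buyer's price increase depends on relative slopes.
Supply slope: d = 3, Demand slope: b = 1
Buyer's price increase = d * tax / (b + d)
= 3 * 2 / (1 + 3)
= 6 / 4 = 3/2

3/2


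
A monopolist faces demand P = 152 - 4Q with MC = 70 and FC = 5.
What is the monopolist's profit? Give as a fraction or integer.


MR = MC: 152 - 8Q = 70
Q* = 41/4
P* = 152 - 4*41/4 = 111
Profit = (P* - MC)*Q* - FC
= (111 - 70)*41/4 - 5
= 41*41/4 - 5
= 1681/4 - 5 = 1661/4

1661/4


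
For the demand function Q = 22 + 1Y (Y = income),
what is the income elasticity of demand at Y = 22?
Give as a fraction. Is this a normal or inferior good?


dQ/dY = 1
At Y = 22: Q = 22 + 1*22 = 44
Ey = (dQ/dY)(Y/Q) = 1 * 22 / 44 = 1/2
Since Ey > 0, this is a normal good.

1/2 (normal good)


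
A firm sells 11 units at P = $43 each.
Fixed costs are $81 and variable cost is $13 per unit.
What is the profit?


Total Revenue = P * Q = 43 * 11 = $473
Total Cost = FC + VC*Q = 81 + 13*11 = $224
Profit = TR - TC = 473 - 224 = $249

$249


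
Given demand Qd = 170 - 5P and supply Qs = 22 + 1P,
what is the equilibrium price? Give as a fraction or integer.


At equilibrium, Qd = Qs.
170 - 5P = 22 + 1P
170 - 22 = 5P + 1P
148 = 6P
P* = 148/6 = 74/3

74/3


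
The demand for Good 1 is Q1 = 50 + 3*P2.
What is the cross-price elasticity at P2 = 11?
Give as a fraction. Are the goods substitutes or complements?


dQ1/dP2 = 3
At P2 = 11: Q1 = 50 + 3*11 = 83
Exy = (dQ1/dP2)(P2/Q1) = 3 * 11 / 83 = 33/83
Since Exy > 0, the goods are substitutes.

33/83 (substitutes)


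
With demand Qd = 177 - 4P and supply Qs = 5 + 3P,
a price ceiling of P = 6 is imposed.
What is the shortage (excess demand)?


At P = 6:
Qd = 177 - 4*6 = 153
Qs = 5 + 3*6 = 23
Shortage = Qd - Qs = 153 - 23 = 130

130


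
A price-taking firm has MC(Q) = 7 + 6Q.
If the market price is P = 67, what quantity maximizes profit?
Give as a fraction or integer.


In perfect competition, profit is maximized where P = MC.
67 = 7 + 6Q
60 = 6Q
Q* = 60/6 = 10

10


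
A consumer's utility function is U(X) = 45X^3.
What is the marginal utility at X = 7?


MU = dU/dX = 45*3*X^(3-1)
MU = 135*X^2
At X = 7:
MU = 135 * 7^2
MU = 135 * 49 = 6615

6615


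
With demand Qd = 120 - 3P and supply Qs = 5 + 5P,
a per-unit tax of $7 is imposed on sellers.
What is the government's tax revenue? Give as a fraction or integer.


With tax on sellers, new supply: Qs' = 5 + 5(P - 7)
= 5P - 30
New equilibrium quantity:
Q_new = 255/4
Tax revenue = tax * Q_new = 7 * 255/4 = 1785/4

1785/4


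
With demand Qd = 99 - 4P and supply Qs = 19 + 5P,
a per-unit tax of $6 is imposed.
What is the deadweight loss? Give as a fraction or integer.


Pre-tax equilibrium quantity: Q* = 571/9
Post-tax equilibrium quantity: Q_tax = 451/9
Reduction in quantity: Q* - Q_tax = 40/3
DWL = (1/2) * tax * (Q* - Q_tax)
DWL = (1/2) * 6 * 40/3 = 40

40


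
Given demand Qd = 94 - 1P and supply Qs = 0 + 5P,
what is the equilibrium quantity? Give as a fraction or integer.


First find equilibrium price:
94 - 1P = 0 + 5P
P* = 94/6 = 47/3
Then substitute into demand:
Q* = 94 - 1 * 47/3 = 235/3

235/3


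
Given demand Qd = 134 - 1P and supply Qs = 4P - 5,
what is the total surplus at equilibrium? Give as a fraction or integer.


Find equilibrium: 134 - 1P = 4P - 5
134 + 5 = 5P
P* = 139/5 = 139/5
Q* = 4*139/5 - 5 = 531/5
Inverse demand: P = 134 - Q/1, so P_max = 134
Inverse supply: P = 5/4 + Q/4, so P_min = 5/4
CS = (1/2) * 531/5 * (134 - 139/5) = 281961/50
PS = (1/2) * 531/5 * (139/5 - 5/4) = 281961/200
TS = CS + PS = 281961/50 + 281961/200 = 281961/40

281961/40


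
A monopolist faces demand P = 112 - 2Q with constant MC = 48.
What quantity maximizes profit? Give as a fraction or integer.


TR = P*Q = (112 - 2Q)Q = 112Q - 2Q^2
MR = dTR/dQ = 112 - 4Q
Set MR = MC:
112 - 4Q = 48
64 = 4Q
Q* = 64/4 = 16

16


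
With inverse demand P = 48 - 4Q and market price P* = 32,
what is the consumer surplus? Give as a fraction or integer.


Maximum willingness to pay (at Q=0): P_max = 48
Quantity demanded at P* = 32:
Q* = (48 - 32)/4 = 4
CS = (1/2) * Q* * (P_max - P*)
CS = (1/2) * 4 * (48 - 32)
CS = (1/2) * 4 * 16 = 32

32


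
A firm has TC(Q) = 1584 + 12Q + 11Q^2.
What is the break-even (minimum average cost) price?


AC(Q) = 1584/Q + 12 + 11Q
To minimize: dAC/dQ = -1584/Q^2 + 11 = 0
Q^2 = 1584/11 = 144
Q* = 12
Min AC = 1584/12 + 12 + 11*12
Min AC = 132 + 12 + 132 = 276

276


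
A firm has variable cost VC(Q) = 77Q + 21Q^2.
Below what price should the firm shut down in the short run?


AVC(Q) = VC(Q)/Q = 77 + 21Q
AVC is increasing in Q, so minimum AVC is at Q -> 0+.
Min AVC = 77
The firm should shut down if P < 77.

77


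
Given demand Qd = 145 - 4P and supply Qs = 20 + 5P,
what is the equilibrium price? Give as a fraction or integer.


At equilibrium, Qd = Qs.
145 - 4P = 20 + 5P
145 - 20 = 4P + 5P
125 = 9P
P* = 125/9 = 125/9

125/9


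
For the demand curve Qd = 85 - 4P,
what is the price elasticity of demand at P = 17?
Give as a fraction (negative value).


dQ/dP = -4
At P = 17: Q = 85 - 4*17 = 17
E = (dQ/dP)(P/Q) = (-4)(17/17) = -4

-4


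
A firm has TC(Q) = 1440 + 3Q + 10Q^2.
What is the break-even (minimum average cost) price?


AC(Q) = 1440/Q + 3 + 10Q
To minimize: dAC/dQ = -1440/Q^2 + 10 = 0
Q^2 = 1440/10 = 144
Q* = 12
Min AC = 1440/12 + 3 + 10*12
Min AC = 120 + 3 + 120 = 243

243


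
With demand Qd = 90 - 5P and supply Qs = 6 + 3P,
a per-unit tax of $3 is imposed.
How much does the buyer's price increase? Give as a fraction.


With a per-unit tax, the buyer's price increase depends on relative slopes.
Supply slope: d = 3, Demand slope: b = 5
Buyer's price increase = d * tax / (b + d)
= 3 * 3 / (5 + 3)
= 9 / 8 = 9/8

9/8


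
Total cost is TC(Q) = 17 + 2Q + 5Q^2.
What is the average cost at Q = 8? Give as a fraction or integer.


TC(8) = 17 + 2*8 + 5*8^2
TC(8) = 17 + 16 + 320 = 353
AC = TC/Q = 353/8 = 353/8

353/8


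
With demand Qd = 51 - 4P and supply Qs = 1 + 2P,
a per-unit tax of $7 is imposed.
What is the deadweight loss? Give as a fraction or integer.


Pre-tax equilibrium quantity: Q* = 53/3
Post-tax equilibrium quantity: Q_tax = 25/3
Reduction in quantity: Q* - Q_tax = 28/3
DWL = (1/2) * tax * (Q* - Q_tax)
DWL = (1/2) * 7 * 28/3 = 98/3

98/3


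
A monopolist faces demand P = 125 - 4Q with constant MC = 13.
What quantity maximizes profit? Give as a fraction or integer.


TR = P*Q = (125 - 4Q)Q = 125Q - 4Q^2
MR = dTR/dQ = 125 - 8Q
Set MR = MC:
125 - 8Q = 13
112 = 8Q
Q* = 112/8 = 14

14


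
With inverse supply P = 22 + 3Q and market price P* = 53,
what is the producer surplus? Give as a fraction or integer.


Minimum supply price (at Q=0): P_min = 22
Quantity supplied at P* = 53:
Q* = (53 - 22)/3 = 31/3
PS = (1/2) * Q* * (P* - P_min)
PS = (1/2) * 31/3 * (53 - 22)
PS = (1/2) * 31/3 * 31 = 961/6

961/6


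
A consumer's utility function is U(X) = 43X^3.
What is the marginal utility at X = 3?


MU = dU/dX = 43*3*X^(3-1)
MU = 129*X^2
At X = 3:
MU = 129 * 3^2
MU = 129 * 9 = 1161

1161


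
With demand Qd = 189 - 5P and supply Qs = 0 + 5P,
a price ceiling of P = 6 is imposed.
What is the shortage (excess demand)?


At P = 6:
Qd = 189 - 5*6 = 159
Qs = 0 + 5*6 = 30
Shortage = Qd - Qs = 159 - 30 = 129

129


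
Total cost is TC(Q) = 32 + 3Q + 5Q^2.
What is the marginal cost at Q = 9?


MC = dTC/dQ = 3 + 2*5*Q
At Q = 9:
MC = 3 + 10*9
MC = 3 + 90 = 93

93


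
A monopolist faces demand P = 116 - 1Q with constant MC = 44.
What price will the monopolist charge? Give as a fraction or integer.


MR = 116 - 2Q
Set MR = MC: 116 - 2Q = 44
Q* = 36
Substitute into demand:
P* = 116 - 1*36 = 80

80


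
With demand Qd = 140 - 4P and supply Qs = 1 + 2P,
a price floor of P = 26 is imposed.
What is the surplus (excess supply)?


At P = 26:
Qd = 140 - 4*26 = 36
Qs = 1 + 2*26 = 53
Surplus = Qs - Qd = 53 - 36 = 17

17


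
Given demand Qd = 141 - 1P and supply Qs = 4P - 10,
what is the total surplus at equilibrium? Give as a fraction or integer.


Find equilibrium: 141 - 1P = 4P - 10
141 + 10 = 5P
P* = 151/5 = 151/5
Q* = 4*151/5 - 10 = 554/5
Inverse demand: P = 141 - Q/1, so P_max = 141
Inverse supply: P = 5/2 + Q/4, so P_min = 5/2
CS = (1/2) * 554/5 * (141 - 151/5) = 153458/25
PS = (1/2) * 554/5 * (151/5 - 5/2) = 76729/50
TS = CS + PS = 153458/25 + 76729/50 = 76729/10

76729/10


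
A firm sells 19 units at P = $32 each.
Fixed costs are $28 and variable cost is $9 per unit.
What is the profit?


Total Revenue = P * Q = 32 * 19 = $608
Total Cost = FC + VC*Q = 28 + 9*19 = $199
Profit = TR - TC = 608 - 199 = $409

$409


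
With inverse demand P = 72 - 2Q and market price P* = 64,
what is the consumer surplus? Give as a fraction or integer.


Maximum willingness to pay (at Q=0): P_max = 72
Quantity demanded at P* = 64:
Q* = (72 - 64)/2 = 4
CS = (1/2) * Q* * (P_max - P*)
CS = (1/2) * 4 * (72 - 64)
CS = (1/2) * 4 * 8 = 16

16


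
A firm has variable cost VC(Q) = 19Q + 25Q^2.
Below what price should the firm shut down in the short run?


AVC(Q) = VC(Q)/Q = 19 + 25Q
AVC is increasing in Q, so minimum AVC is at Q -> 0+.
Min AVC = 19
The firm should shut down if P < 19.

19


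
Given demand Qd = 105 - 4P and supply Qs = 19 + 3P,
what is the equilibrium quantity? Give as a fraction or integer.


First find equilibrium price:
105 - 4P = 19 + 3P
P* = 86/7 = 86/7
Then substitute into demand:
Q* = 105 - 4 * 86/7 = 391/7

391/7


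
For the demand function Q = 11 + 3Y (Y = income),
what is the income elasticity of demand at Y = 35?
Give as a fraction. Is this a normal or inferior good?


dQ/dY = 3
At Y = 35: Q = 11 + 3*35 = 116
Ey = (dQ/dY)(Y/Q) = 3 * 35 / 116 = 105/116
Since Ey > 0, this is a normal good.

105/116 (normal good)


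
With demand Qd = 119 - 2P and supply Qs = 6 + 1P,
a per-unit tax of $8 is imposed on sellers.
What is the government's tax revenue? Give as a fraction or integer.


With tax on sellers, new supply: Qs' = 6 + 1(P - 8)
= 1P - 2
New equilibrium quantity:
Q_new = 115/3
Tax revenue = tax * Q_new = 8 * 115/3 = 920/3

920/3


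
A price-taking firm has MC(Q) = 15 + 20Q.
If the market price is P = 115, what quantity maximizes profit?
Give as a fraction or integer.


In perfect competition, profit is maximized where P = MC.
115 = 15 + 20Q
100 = 20Q
Q* = 100/20 = 5

5


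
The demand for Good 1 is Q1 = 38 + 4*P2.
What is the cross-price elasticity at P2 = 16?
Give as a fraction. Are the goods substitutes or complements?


dQ1/dP2 = 4
At P2 = 16: Q1 = 38 + 4*16 = 102
Exy = (dQ1/dP2)(P2/Q1) = 4 * 16 / 102 = 32/51
Since Exy > 0, the goods are substitutes.

32/51 (substitutes)


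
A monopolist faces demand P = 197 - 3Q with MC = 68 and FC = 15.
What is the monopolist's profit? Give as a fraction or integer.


MR = MC: 197 - 6Q = 68
Q* = 43/2
P* = 197 - 3*43/2 = 265/2
Profit = (P* - MC)*Q* - FC
= (265/2 - 68)*43/2 - 15
= 129/2*43/2 - 15
= 5547/4 - 15 = 5487/4

5487/4


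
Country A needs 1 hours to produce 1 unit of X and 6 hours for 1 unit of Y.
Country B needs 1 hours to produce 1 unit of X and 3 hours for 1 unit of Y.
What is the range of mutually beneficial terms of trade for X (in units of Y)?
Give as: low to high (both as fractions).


Opportunity cost of X for Country A = hours_X / hours_Y = 1/6 = 1/6 units of Y
Opportunity cost of X for Country B = hours_X / hours_Y = 1/3 = 1/3 units of Y
Terms of trade must be between the two opportunity costs.
Range: 1/6 to 1/3

1/6 to 1/3


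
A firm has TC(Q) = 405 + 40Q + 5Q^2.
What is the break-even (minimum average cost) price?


AC(Q) = 405/Q + 40 + 5Q
To minimize: dAC/dQ = -405/Q^2 + 5 = 0
Q^2 = 405/5 = 81
Q* = 9
Min AC = 405/9 + 40 + 5*9
Min AC = 45 + 40 + 45 = 130

130


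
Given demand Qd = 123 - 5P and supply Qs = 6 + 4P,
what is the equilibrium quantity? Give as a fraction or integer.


First find equilibrium price:
123 - 5P = 6 + 4P
P* = 117/9 = 13
Then substitute into demand:
Q* = 123 - 5 * 13 = 58

58


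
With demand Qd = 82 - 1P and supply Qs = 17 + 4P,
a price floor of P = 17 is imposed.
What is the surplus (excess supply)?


At P = 17:
Qd = 82 - 1*17 = 65
Qs = 17 + 4*17 = 85
Surplus = Qs - Qd = 85 - 65 = 20

20


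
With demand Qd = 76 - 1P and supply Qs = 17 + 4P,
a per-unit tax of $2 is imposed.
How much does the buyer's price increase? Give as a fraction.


With a per-unit tax, the buyer's price increase depends on relative slopes.
Supply slope: d = 4, Demand slope: b = 1
Buyer's price increase = d * tax / (b + d)
= 4 * 2 / (1 + 4)
= 8 / 5 = 8/5

8/5


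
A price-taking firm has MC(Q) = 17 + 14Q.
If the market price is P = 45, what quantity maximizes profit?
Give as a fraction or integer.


In perfect competition, profit is maximized where P = MC.
45 = 17 + 14Q
28 = 14Q
Q* = 28/14 = 2

2


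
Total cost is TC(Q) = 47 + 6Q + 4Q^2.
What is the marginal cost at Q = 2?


MC = dTC/dQ = 6 + 2*4*Q
At Q = 2:
MC = 6 + 8*2
MC = 6 + 16 = 22

22


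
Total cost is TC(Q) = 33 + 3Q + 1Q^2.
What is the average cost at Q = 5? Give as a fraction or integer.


TC(5) = 33 + 3*5 + 1*5^2
TC(5) = 33 + 15 + 25 = 73
AC = TC/Q = 73/5 = 73/5

73/5


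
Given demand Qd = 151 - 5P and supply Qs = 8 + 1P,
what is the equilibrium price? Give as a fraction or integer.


At equilibrium, Qd = Qs.
151 - 5P = 8 + 1P
151 - 8 = 5P + 1P
143 = 6P
P* = 143/6 = 143/6

143/6


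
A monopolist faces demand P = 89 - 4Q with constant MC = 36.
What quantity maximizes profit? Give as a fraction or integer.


TR = P*Q = (89 - 4Q)Q = 89Q - 4Q^2
MR = dTR/dQ = 89 - 8Q
Set MR = MC:
89 - 8Q = 36
53 = 8Q
Q* = 53/8 = 53/8

53/8


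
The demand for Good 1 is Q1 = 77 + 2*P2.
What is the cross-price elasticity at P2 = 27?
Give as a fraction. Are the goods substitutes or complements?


dQ1/dP2 = 2
At P2 = 27: Q1 = 77 + 2*27 = 131
Exy = (dQ1/dP2)(P2/Q1) = 2 * 27 / 131 = 54/131
Since Exy > 0, the goods are substitutes.

54/131 (substitutes)


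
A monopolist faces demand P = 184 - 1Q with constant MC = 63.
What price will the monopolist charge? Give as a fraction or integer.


MR = 184 - 2Q
Set MR = MC: 184 - 2Q = 63
Q* = 121/2
Substitute into demand:
P* = 184 - 1*121/2 = 247/2

247/2


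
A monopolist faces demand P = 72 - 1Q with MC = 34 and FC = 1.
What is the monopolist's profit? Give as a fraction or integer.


MR = MC: 72 - 2Q = 34
Q* = 19
P* = 72 - 1*19 = 53
Profit = (P* - MC)*Q* - FC
= (53 - 34)*19 - 1
= 19*19 - 1
= 361 - 1 = 360

360


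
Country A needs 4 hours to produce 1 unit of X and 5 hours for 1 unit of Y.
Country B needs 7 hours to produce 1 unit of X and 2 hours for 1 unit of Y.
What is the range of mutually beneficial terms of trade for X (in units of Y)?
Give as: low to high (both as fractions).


Opportunity cost of X for Country A = hours_X / hours_Y = 4/5 = 4/5 units of Y
Opportunity cost of X for Country B = hours_X / hours_Y = 7/2 = 7/2 units of Y
Terms of trade must be between the two opportunity costs.
Range: 4/5 to 7/2

4/5 to 7/2


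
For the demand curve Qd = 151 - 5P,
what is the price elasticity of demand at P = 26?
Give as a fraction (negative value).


dQ/dP = -5
At P = 26: Q = 151 - 5*26 = 21
E = (dQ/dP)(P/Q) = (-5)(26/21) = -130/21

-130/21


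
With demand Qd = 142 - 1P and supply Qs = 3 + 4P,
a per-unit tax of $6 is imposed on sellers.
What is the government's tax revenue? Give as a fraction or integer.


With tax on sellers, new supply: Qs' = 3 + 4(P - 6)
= 4P - 21
New equilibrium quantity:
Q_new = 547/5
Tax revenue = tax * Q_new = 6 * 547/5 = 3282/5

3282/5


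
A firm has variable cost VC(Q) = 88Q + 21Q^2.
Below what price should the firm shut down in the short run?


AVC(Q) = VC(Q)/Q = 88 + 21Q
AVC is increasing in Q, so minimum AVC is at Q -> 0+.
Min AVC = 88
The firm should shut down if P < 88.

88


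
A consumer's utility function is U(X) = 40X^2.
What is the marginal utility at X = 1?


MU = dU/dX = 40*2*X^(2-1)
MU = 80*X^1
At X = 1:
MU = 80 * 1^1
MU = 80 * 1 = 80

80


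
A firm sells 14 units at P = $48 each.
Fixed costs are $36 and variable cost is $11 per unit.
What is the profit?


Total Revenue = P * Q = 48 * 14 = $672
Total Cost = FC + VC*Q = 36 + 11*14 = $190
Profit = TR - TC = 672 - 190 = $482

$482


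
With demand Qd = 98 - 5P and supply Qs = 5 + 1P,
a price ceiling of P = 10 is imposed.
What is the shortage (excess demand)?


At P = 10:
Qd = 98 - 5*10 = 48
Qs = 5 + 1*10 = 15
Shortage = Qd - Qs = 48 - 15 = 33

33


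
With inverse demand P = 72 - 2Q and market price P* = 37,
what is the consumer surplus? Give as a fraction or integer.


Maximum willingness to pay (at Q=0): P_max = 72
Quantity demanded at P* = 37:
Q* = (72 - 37)/2 = 35/2
CS = (1/2) * Q* * (P_max - P*)
CS = (1/2) * 35/2 * (72 - 37)
CS = (1/2) * 35/2 * 35 = 1225/4

1225/4


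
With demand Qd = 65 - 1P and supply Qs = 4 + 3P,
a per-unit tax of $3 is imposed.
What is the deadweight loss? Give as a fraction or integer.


Pre-tax equilibrium quantity: Q* = 199/4
Post-tax equilibrium quantity: Q_tax = 95/2
Reduction in quantity: Q* - Q_tax = 9/4
DWL = (1/2) * tax * (Q* - Q_tax)
DWL = (1/2) * 3 * 9/4 = 27/8

27/8


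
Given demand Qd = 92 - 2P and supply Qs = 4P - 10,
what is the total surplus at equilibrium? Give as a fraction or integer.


Find equilibrium: 92 - 2P = 4P - 10
92 + 10 = 6P
P* = 102/6 = 17
Q* = 4*17 - 10 = 58
Inverse demand: P = 46 - Q/2, so P_max = 46
Inverse supply: P = 5/2 + Q/4, so P_min = 5/2
CS = (1/2) * 58 * (46 - 17) = 841
PS = (1/2) * 58 * (17 - 5/2) = 841/2
TS = CS + PS = 841 + 841/2 = 2523/2

2523/2


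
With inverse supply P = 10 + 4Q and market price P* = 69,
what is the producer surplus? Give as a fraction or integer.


Minimum supply price (at Q=0): P_min = 10
Quantity supplied at P* = 69:
Q* = (69 - 10)/4 = 59/4
PS = (1/2) * Q* * (P* - P_min)
PS = (1/2) * 59/4 * (69 - 10)
PS = (1/2) * 59/4 * 59 = 3481/8

3481/8


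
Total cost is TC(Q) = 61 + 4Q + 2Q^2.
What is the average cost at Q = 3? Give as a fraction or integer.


TC(3) = 61 + 4*3 + 2*3^2
TC(3) = 61 + 12 + 18 = 91
AC = TC/Q = 91/3 = 91/3

91/3


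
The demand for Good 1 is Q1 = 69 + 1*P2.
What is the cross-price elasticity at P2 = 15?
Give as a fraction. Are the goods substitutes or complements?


dQ1/dP2 = 1
At P2 = 15: Q1 = 69 + 1*15 = 84
Exy = (dQ1/dP2)(P2/Q1) = 1 * 15 / 84 = 5/28
Since Exy > 0, the goods are substitutes.

5/28 (substitutes)


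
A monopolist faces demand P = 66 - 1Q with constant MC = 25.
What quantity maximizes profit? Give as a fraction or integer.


TR = P*Q = (66 - 1Q)Q = 66Q - 1Q^2
MR = dTR/dQ = 66 - 2Q
Set MR = MC:
66 - 2Q = 25
41 = 2Q
Q* = 41/2 = 41/2

41/2


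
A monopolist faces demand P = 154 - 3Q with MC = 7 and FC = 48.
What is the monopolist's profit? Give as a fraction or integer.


MR = MC: 154 - 6Q = 7
Q* = 49/2
P* = 154 - 3*49/2 = 161/2
Profit = (P* - MC)*Q* - FC
= (161/2 - 7)*49/2 - 48
= 147/2*49/2 - 48
= 7203/4 - 48 = 7011/4

7011/4


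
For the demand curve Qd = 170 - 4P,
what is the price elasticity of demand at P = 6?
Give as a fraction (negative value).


dQ/dP = -4
At P = 6: Q = 170 - 4*6 = 146
E = (dQ/dP)(P/Q) = (-4)(6/146) = -12/73

-12/73


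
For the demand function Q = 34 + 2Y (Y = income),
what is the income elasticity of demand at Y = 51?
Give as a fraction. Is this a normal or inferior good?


dQ/dY = 2
At Y = 51: Q = 34 + 2*51 = 136
Ey = (dQ/dY)(Y/Q) = 2 * 51 / 136 = 3/4
Since Ey > 0, this is a normal good.

3/4 (normal good)


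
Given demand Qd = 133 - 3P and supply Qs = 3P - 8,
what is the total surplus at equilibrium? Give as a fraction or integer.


Find equilibrium: 133 - 3P = 3P - 8
133 + 8 = 6P
P* = 141/6 = 47/2
Q* = 3*47/2 - 8 = 125/2
Inverse demand: P = 133/3 - Q/3, so P_max = 133/3
Inverse supply: P = 8/3 + Q/3, so P_min = 8/3
CS = (1/2) * 125/2 * (133/3 - 47/2) = 15625/24
PS = (1/2) * 125/2 * (47/2 - 8/3) = 15625/24
TS = CS + PS = 15625/24 + 15625/24 = 15625/12

15625/12


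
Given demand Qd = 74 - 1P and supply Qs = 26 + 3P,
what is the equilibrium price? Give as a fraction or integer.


At equilibrium, Qd = Qs.
74 - 1P = 26 + 3P
74 - 26 = 1P + 3P
48 = 4P
P* = 48/4 = 12

12


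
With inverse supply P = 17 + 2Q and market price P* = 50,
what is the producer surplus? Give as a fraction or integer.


Minimum supply price (at Q=0): P_min = 17
Quantity supplied at P* = 50:
Q* = (50 - 17)/2 = 33/2
PS = (1/2) * Q* * (P* - P_min)
PS = (1/2) * 33/2 * (50 - 17)
PS = (1/2) * 33/2 * 33 = 1089/4

1089/4


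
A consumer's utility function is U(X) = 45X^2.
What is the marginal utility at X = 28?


MU = dU/dX = 45*2*X^(2-1)
MU = 90*X^1
At X = 28:
MU = 90 * 28^1
MU = 90 * 28 = 2520

2520


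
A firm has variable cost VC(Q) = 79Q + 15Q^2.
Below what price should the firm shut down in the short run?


AVC(Q) = VC(Q)/Q = 79 + 15Q
AVC is increasing in Q, so minimum AVC is at Q -> 0+.
Min AVC = 79
The firm should shut down if P < 79.

79


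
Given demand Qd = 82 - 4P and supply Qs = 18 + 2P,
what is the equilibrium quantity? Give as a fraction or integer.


First find equilibrium price:
82 - 4P = 18 + 2P
P* = 64/6 = 32/3
Then substitute into demand:
Q* = 82 - 4 * 32/3 = 118/3

118/3


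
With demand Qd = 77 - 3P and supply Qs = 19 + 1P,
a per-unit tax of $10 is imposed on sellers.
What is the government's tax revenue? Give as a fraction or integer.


With tax on sellers, new supply: Qs' = 19 + 1(P - 10)
= 9 + 1P
New equilibrium quantity:
Q_new = 26
Tax revenue = tax * Q_new = 10 * 26 = 260

260


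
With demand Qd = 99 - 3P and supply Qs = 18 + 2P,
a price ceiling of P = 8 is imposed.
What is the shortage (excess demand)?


At P = 8:
Qd = 99 - 3*8 = 75
Qs = 18 + 2*8 = 34
Shortage = Qd - Qs = 75 - 34 = 41

41


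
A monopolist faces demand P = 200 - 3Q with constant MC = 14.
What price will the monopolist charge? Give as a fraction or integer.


MR = 200 - 6Q
Set MR = MC: 200 - 6Q = 14
Q* = 31
Substitute into demand:
P* = 200 - 3*31 = 107

107


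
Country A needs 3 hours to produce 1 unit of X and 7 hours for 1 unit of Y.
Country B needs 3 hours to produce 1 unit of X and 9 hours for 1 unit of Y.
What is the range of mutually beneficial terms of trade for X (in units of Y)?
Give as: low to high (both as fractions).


Opportunity cost of X for Country A = hours_X / hours_Y = 3/7 = 3/7 units of Y
Opportunity cost of X for Country B = hours_X / hours_Y = 3/9 = 1/3 units of Y
Terms of trade must be between the two opportunity costs.
Range: 1/3 to 3/7

1/3 to 3/7


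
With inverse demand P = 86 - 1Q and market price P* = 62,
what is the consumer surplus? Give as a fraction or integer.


Maximum willingness to pay (at Q=0): P_max = 86
Quantity demanded at P* = 62:
Q* = (86 - 62)/1 = 24
CS = (1/2) * Q* * (P_max - P*)
CS = (1/2) * 24 * (86 - 62)
CS = (1/2) * 24 * 24 = 288

288


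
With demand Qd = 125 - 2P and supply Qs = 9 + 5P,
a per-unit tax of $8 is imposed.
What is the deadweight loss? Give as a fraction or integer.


Pre-tax equilibrium quantity: Q* = 643/7
Post-tax equilibrium quantity: Q_tax = 563/7
Reduction in quantity: Q* - Q_tax = 80/7
DWL = (1/2) * tax * (Q* - Q_tax)
DWL = (1/2) * 8 * 80/7 = 320/7

320/7


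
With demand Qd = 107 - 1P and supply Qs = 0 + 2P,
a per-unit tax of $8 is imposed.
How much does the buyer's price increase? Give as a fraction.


With a per-unit tax, the buyer's price increase depends on relative slopes.
Supply slope: d = 2, Demand slope: b = 1
Buyer's price increase = d * tax / (b + d)
= 2 * 8 / (1 + 2)
= 16 / 3 = 16/3

16/3


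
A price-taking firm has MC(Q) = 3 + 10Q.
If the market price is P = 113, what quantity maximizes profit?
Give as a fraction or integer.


In perfect competition, profit is maximized where P = MC.
113 = 3 + 10Q
110 = 10Q
Q* = 110/10 = 11

11


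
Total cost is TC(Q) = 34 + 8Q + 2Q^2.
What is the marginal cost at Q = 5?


MC = dTC/dQ = 8 + 2*2*Q
At Q = 5:
MC = 8 + 4*5
MC = 8 + 20 = 28

28


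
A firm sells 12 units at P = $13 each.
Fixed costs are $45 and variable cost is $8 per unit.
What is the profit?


Total Revenue = P * Q = 13 * 12 = $156
Total Cost = FC + VC*Q = 45 + 8*12 = $141
Profit = TR - TC = 156 - 141 = $15

$15


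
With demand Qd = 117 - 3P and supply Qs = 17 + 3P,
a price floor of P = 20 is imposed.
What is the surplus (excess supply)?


At P = 20:
Qd = 117 - 3*20 = 57
Qs = 17 + 3*20 = 77
Surplus = Qs - Qd = 77 - 57 = 20

20


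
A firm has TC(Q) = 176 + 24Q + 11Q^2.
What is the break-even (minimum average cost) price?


AC(Q) = 176/Q + 24 + 11Q
To minimize: dAC/dQ = -176/Q^2 + 11 = 0
Q^2 = 176/11 = 16
Q* = 4
Min AC = 176/4 + 24 + 11*4
Min AC = 44 + 24 + 44 = 112

112


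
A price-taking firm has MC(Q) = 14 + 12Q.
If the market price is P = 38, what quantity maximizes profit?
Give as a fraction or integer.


In perfect competition, profit is maximized where P = MC.
38 = 14 + 12Q
24 = 12Q
Q* = 24/12 = 2

2


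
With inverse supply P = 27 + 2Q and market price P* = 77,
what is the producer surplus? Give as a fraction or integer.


Minimum supply price (at Q=0): P_min = 27
Quantity supplied at P* = 77:
Q* = (77 - 27)/2 = 25
PS = (1/2) * Q* * (P* - P_min)
PS = (1/2) * 25 * (77 - 27)
PS = (1/2) * 25 * 50 = 625

625


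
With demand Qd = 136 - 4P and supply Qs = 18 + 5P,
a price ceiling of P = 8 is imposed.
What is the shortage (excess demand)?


At P = 8:
Qd = 136 - 4*8 = 104
Qs = 18 + 5*8 = 58
Shortage = Qd - Qs = 104 - 58 = 46

46


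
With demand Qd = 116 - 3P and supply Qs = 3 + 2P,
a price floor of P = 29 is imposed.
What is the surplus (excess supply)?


At P = 29:
Qd = 116 - 3*29 = 29
Qs = 3 + 2*29 = 61
Surplus = Qs - Qd = 61 - 29 = 32

32


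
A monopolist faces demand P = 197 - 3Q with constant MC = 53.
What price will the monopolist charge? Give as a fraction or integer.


MR = 197 - 6Q
Set MR = MC: 197 - 6Q = 53
Q* = 24
Substitute into demand:
P* = 197 - 3*24 = 125

125


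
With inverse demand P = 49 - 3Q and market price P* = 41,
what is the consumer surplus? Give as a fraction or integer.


Maximum willingness to pay (at Q=0): P_max = 49
Quantity demanded at P* = 41:
Q* = (49 - 41)/3 = 8/3
CS = (1/2) * Q* * (P_max - P*)
CS = (1/2) * 8/3 * (49 - 41)
CS = (1/2) * 8/3 * 8 = 32/3

32/3


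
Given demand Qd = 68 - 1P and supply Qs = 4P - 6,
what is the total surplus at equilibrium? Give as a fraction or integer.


Find equilibrium: 68 - 1P = 4P - 6
68 + 6 = 5P
P* = 74/5 = 74/5
Q* = 4*74/5 - 6 = 266/5
Inverse demand: P = 68 - Q/1, so P_max = 68
Inverse supply: P = 3/2 + Q/4, so P_min = 3/2
CS = (1/2) * 266/5 * (68 - 74/5) = 35378/25
PS = (1/2) * 266/5 * (74/5 - 3/2) = 17689/50
TS = CS + PS = 35378/25 + 17689/50 = 17689/10

17689/10


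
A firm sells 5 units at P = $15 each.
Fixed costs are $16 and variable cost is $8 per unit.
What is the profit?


Total Revenue = P * Q = 15 * 5 = $75
Total Cost = FC + VC*Q = 16 + 8*5 = $56
Profit = TR - TC = 75 - 56 = $19

$19


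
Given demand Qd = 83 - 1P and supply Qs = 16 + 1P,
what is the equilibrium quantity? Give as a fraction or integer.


First find equilibrium price:
83 - 1P = 16 + 1P
P* = 67/2 = 67/2
Then substitute into demand:
Q* = 83 - 1 * 67/2 = 99/2

99/2


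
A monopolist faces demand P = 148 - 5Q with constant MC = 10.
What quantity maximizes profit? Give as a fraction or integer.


TR = P*Q = (148 - 5Q)Q = 148Q - 5Q^2
MR = dTR/dQ = 148 - 10Q
Set MR = MC:
148 - 10Q = 10
138 = 10Q
Q* = 138/10 = 69/5

69/5


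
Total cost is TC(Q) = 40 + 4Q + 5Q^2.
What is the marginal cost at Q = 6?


MC = dTC/dQ = 4 + 2*5*Q
At Q = 6:
MC = 4 + 10*6
MC = 4 + 60 = 64

64


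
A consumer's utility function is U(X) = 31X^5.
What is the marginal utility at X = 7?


MU = dU/dX = 31*5*X^(5-1)
MU = 155*X^4
At X = 7:
MU = 155 * 7^4
MU = 155 * 2401 = 372155

372155


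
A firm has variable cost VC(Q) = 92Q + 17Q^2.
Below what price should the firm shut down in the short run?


AVC(Q) = VC(Q)/Q = 92 + 17Q
AVC is increasing in Q, so minimum AVC is at Q -> 0+.
Min AVC = 92
The firm should shut down if P < 92.

92


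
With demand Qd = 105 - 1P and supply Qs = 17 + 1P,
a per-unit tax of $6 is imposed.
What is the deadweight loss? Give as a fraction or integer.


Pre-tax equilibrium quantity: Q* = 61
Post-tax equilibrium quantity: Q_tax = 58
Reduction in quantity: Q* - Q_tax = 3
DWL = (1/2) * tax * (Q* - Q_tax)
DWL = (1/2) * 6 * 3 = 9

9


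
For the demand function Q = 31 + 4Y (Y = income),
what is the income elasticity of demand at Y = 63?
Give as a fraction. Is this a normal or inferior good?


dQ/dY = 4
At Y = 63: Q = 31 + 4*63 = 283
Ey = (dQ/dY)(Y/Q) = 4 * 63 / 283 = 252/283
Since Ey > 0, this is a normal good.

252/283 (normal good)


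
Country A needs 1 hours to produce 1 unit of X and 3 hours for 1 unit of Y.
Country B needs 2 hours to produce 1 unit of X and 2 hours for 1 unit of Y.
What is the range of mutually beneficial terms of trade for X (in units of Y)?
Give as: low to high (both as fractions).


Opportunity cost of X for Country A = hours_X / hours_Y = 1/3 = 1/3 units of Y
Opportunity cost of X for Country B = hours_X / hours_Y = 2/2 = 1 units of Y
Terms of trade must be between the two opportunity costs.
Range: 1/3 to 1

1/3 to 1


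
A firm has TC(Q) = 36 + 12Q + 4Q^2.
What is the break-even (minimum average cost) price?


AC(Q) = 36/Q + 12 + 4Q
To minimize: dAC/dQ = -36/Q^2 + 4 = 0
Q^2 = 36/4 = 9
Q* = 3
Min AC = 36/3 + 12 + 4*3
Min AC = 12 + 12 + 12 = 36

36


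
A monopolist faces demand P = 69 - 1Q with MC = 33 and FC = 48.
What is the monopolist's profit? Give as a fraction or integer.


MR = MC: 69 - 2Q = 33
Q* = 18
P* = 69 - 1*18 = 51
Profit = (P* - MC)*Q* - FC
= (51 - 33)*18 - 48
= 18*18 - 48
= 324 - 48 = 276

276


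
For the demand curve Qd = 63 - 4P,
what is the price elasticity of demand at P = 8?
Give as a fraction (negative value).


dQ/dP = -4
At P = 8: Q = 63 - 4*8 = 31
E = (dQ/dP)(P/Q) = (-4)(8/31) = -32/31

-32/31


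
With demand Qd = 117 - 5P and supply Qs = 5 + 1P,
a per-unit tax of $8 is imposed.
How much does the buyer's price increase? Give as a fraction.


With a per-unit tax, the buyer's price increase depends on relative slopes.
Supply slope: d = 1, Demand slope: b = 5
Buyer's price increase = d * tax / (b + d)
= 1 * 8 / (5 + 1)
= 8 / 6 = 4/3

4/3


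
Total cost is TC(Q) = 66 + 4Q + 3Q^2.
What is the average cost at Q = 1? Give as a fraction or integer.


TC(1) = 66 + 4*1 + 3*1^2
TC(1) = 66 + 4 + 3 = 73
AC = TC/Q = 73/1 = 73

73


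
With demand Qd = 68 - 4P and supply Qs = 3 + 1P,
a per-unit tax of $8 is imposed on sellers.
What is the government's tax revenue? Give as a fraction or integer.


With tax on sellers, new supply: Qs' = 3 + 1(P - 8)
= 1P - 5
New equilibrium quantity:
Q_new = 48/5
Tax revenue = tax * Q_new = 8 * 48/5 = 384/5

384/5


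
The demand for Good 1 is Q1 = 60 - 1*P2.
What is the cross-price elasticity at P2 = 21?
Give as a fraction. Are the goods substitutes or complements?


dQ1/dP2 = -1
At P2 = 21: Q1 = 60 - 1*21 = 39
Exy = (dQ1/dP2)(P2/Q1) = -1 * 21 / 39 = -7/13
Since Exy < 0, the goods are complements.

-7/13 (complements)


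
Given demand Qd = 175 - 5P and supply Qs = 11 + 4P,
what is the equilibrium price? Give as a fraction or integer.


At equilibrium, Qd = Qs.
175 - 5P = 11 + 4P
175 - 11 = 5P + 4P
164 = 9P
P* = 164/9 = 164/9

164/9


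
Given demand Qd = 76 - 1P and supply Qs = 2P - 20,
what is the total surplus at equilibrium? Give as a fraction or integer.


Find equilibrium: 76 - 1P = 2P - 20
76 + 20 = 3P
P* = 96/3 = 32
Q* = 2*32 - 20 = 44
Inverse demand: P = 76 - Q/1, so P_max = 76
Inverse supply: P = 10 + Q/2, so P_min = 10
CS = (1/2) * 44 * (76 - 32) = 968
PS = (1/2) * 44 * (32 - 10) = 484
TS = CS + PS = 968 + 484 = 1452

1452


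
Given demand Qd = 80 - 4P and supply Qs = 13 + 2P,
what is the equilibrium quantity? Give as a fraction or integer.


First find equilibrium price:
80 - 4P = 13 + 2P
P* = 67/6 = 67/6
Then substitute into demand:
Q* = 80 - 4 * 67/6 = 106/3

106/3


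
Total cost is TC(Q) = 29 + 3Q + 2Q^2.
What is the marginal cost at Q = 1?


MC = dTC/dQ = 3 + 2*2*Q
At Q = 1:
MC = 3 + 4*1
MC = 3 + 4 = 7

7


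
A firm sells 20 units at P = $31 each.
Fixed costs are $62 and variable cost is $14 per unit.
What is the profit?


Total Revenue = P * Q = 31 * 20 = $620
Total Cost = FC + VC*Q = 62 + 14*20 = $342
Profit = TR - TC = 620 - 342 = $278

$278


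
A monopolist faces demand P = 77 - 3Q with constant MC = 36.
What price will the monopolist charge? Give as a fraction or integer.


MR = 77 - 6Q
Set MR = MC: 77 - 6Q = 36
Q* = 41/6
Substitute into demand:
P* = 77 - 3*41/6 = 113/2

113/2


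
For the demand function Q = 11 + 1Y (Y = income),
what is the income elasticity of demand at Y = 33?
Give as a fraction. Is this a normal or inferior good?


dQ/dY = 1
At Y = 33: Q = 11 + 1*33 = 44
Ey = (dQ/dY)(Y/Q) = 1 * 33 / 44 = 3/4
Since Ey > 0, this is a normal good.

3/4 (normal good)


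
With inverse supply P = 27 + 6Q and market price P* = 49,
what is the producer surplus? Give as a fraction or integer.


Minimum supply price (at Q=0): P_min = 27
Quantity supplied at P* = 49:
Q* = (49 - 27)/6 = 11/3
PS = (1/2) * Q* * (P* - P_min)
PS = (1/2) * 11/3 * (49 - 27)
PS = (1/2) * 11/3 * 22 = 121/3

121/3


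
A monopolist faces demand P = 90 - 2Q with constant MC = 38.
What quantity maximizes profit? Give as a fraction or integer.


TR = P*Q = (90 - 2Q)Q = 90Q - 2Q^2
MR = dTR/dQ = 90 - 4Q
Set MR = MC:
90 - 4Q = 38
52 = 4Q
Q* = 52/4 = 13

13


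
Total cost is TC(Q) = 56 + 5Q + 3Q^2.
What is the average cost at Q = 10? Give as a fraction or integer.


TC(10) = 56 + 5*10 + 3*10^2
TC(10) = 56 + 50 + 300 = 406
AC = TC/Q = 406/10 = 203/5

203/5


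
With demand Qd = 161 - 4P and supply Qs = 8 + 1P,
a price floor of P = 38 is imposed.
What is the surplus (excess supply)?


At P = 38:
Qd = 161 - 4*38 = 9
Qs = 8 + 1*38 = 46
Surplus = Qs - Qd = 46 - 9 = 37

37


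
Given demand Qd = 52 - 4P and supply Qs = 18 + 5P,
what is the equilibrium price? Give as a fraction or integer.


At equilibrium, Qd = Qs.
52 - 4P = 18 + 5P
52 - 18 = 4P + 5P
34 = 9P
P* = 34/9 = 34/9

34/9


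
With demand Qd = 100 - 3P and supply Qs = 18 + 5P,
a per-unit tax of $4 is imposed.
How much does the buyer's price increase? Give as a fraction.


With a per-unit tax, the buyer's price increase depends on relative slopes.
Supply slope: d = 5, Demand slope: b = 3
Buyer's price increase = d * tax / (b + d)
= 5 * 4 / (3 + 5)
= 20 / 8 = 5/2

5/2


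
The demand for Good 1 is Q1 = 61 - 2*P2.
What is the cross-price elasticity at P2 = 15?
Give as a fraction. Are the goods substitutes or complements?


dQ1/dP2 = -2
At P2 = 15: Q1 = 61 - 2*15 = 31
Exy = (dQ1/dP2)(P2/Q1) = -2 * 15 / 31 = -30/31
Since Exy < 0, the goods are complements.

-30/31 (complements)


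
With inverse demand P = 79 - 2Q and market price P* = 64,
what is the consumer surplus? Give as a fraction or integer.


Maximum willingness to pay (at Q=0): P_max = 79
Quantity demanded at P* = 64:
Q* = (79 - 64)/2 = 15/2
CS = (1/2) * Q* * (P_max - P*)
CS = (1/2) * 15/2 * (79 - 64)
CS = (1/2) * 15/2 * 15 = 225/4

225/4


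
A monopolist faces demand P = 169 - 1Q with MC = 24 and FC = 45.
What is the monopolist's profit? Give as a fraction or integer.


MR = MC: 169 - 2Q = 24
Q* = 145/2
P* = 169 - 1*145/2 = 193/2
Profit = (P* - MC)*Q* - FC
= (193/2 - 24)*145/2 - 45
= 145/2*145/2 - 45
= 21025/4 - 45 = 20845/4

20845/4


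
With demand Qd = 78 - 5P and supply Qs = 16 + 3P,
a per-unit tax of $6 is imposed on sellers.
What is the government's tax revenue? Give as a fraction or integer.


With tax on sellers, new supply: Qs' = 16 + 3(P - 6)
= 3P - 2
New equilibrium quantity:
Q_new = 28
Tax revenue = tax * Q_new = 6 * 28 = 168

168


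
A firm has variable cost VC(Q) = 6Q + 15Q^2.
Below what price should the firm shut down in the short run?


AVC(Q) = VC(Q)/Q = 6 + 15Q
AVC is increasing in Q, so minimum AVC is at Q -> 0+.
Min AVC = 6
The firm should shut down if P < 6.

6


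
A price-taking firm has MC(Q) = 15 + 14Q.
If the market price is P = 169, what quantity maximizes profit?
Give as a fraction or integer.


In perfect competition, profit is maximized where P = MC.
169 = 15 + 14Q
154 = 14Q
Q* = 154/14 = 11

11


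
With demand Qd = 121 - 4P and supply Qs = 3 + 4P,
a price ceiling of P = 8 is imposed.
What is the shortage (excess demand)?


At P = 8:
Qd = 121 - 4*8 = 89
Qs = 3 + 4*8 = 35
Shortage = Qd - Qs = 89 - 35 = 54

54


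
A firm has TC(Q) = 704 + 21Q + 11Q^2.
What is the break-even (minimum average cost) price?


AC(Q) = 704/Q + 21 + 11Q
To minimize: dAC/dQ = -704/Q^2 + 11 = 0
Q^2 = 704/11 = 64
Q* = 8
Min AC = 704/8 + 21 + 11*8
Min AC = 88 + 21 + 88 = 197

197


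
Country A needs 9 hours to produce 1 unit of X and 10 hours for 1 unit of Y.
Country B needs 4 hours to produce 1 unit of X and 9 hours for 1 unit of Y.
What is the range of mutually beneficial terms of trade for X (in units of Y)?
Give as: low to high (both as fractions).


Opportunity cost of X for Country A = hours_X / hours_Y = 9/10 = 9/10 units of Y
Opportunity cost of X for Country B = hours_X / hours_Y = 4/9 = 4/9 units of Y
Terms of trade must be between the two opportunity costs.
Range: 4/9 to 9/10

4/9 to 9/10


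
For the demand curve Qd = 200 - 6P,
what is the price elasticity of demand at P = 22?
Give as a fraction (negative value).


dQ/dP = -6
At P = 22: Q = 200 - 6*22 = 68
E = (dQ/dP)(P/Q) = (-6)(22/68) = -33/17

-33/17


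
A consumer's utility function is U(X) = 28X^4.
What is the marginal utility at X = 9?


MU = dU/dX = 28*4*X^(4-1)
MU = 112*X^3
At X = 9:
MU = 112 * 9^3
MU = 112 * 729 = 81648

81648


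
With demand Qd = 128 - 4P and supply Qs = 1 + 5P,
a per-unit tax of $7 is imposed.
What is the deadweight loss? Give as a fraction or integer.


Pre-tax equilibrium quantity: Q* = 644/9
Post-tax equilibrium quantity: Q_tax = 56
Reduction in quantity: Q* - Q_tax = 140/9
DWL = (1/2) * tax * (Q* - Q_tax)
DWL = (1/2) * 7 * 140/9 = 490/9

490/9


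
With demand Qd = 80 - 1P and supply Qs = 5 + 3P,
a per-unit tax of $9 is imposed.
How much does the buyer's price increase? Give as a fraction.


With a per-unit tax, the buyer's price increase depends on relative slopes.
Supply slope: d = 3, Demand slope: b = 1
Buyer's price increase = d * tax / (b + d)
= 3 * 9 / (1 + 3)
= 27 / 4 = 27/4

27/4


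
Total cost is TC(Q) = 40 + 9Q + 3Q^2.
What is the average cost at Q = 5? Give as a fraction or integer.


TC(5) = 40 + 9*5 + 3*5^2
TC(5) = 40 + 45 + 75 = 160
AC = TC/Q = 160/5 = 32

32


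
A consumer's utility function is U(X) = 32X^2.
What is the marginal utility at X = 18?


MU = dU/dX = 32*2*X^(2-1)
MU = 64*X^1
At X = 18:
MU = 64 * 18^1
MU = 64 * 18 = 1152

1152


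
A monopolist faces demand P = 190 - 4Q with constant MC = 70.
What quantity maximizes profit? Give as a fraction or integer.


TR = P*Q = (190 - 4Q)Q = 190Q - 4Q^2
MR = dTR/dQ = 190 - 8Q
Set MR = MC:
190 - 8Q = 70
120 = 8Q
Q* = 120/8 = 15

15


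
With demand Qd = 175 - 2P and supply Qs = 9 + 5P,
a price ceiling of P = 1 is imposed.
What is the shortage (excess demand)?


At P = 1:
Qd = 175 - 2*1 = 173
Qs = 9 + 5*1 = 14
Shortage = Qd - Qs = 173 - 14 = 159

159
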